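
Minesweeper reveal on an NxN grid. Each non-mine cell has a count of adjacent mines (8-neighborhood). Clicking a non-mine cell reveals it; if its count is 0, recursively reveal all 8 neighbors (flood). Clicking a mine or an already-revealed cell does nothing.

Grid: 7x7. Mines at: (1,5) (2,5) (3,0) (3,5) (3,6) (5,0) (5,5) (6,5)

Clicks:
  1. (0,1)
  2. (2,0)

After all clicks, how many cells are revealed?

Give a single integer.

Answer: 31

Derivation:
Click 1 (0,1) count=0: revealed 31 new [(0,0) (0,1) (0,2) (0,3) (0,4) (1,0) (1,1) (1,2) (1,3) (1,4) (2,0) (2,1) (2,2) (2,3) (2,4) (3,1) (3,2) (3,3) (3,4) (4,1) (4,2) (4,3) (4,4) (5,1) (5,2) (5,3) (5,4) (6,1) (6,2) (6,3) (6,4)] -> total=31
Click 2 (2,0) count=1: revealed 0 new [(none)] -> total=31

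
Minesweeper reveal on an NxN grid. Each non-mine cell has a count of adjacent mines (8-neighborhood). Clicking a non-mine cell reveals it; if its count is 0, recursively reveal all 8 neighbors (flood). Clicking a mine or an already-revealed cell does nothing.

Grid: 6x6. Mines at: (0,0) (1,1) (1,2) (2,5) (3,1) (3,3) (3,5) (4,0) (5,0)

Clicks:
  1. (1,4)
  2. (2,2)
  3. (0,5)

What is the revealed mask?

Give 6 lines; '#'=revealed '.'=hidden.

Click 1 (1,4) count=1: revealed 1 new [(1,4)] -> total=1
Click 2 (2,2) count=4: revealed 1 new [(2,2)] -> total=2
Click 3 (0,5) count=0: revealed 5 new [(0,3) (0,4) (0,5) (1,3) (1,5)] -> total=7

Answer: ...###
...###
..#...
......
......
......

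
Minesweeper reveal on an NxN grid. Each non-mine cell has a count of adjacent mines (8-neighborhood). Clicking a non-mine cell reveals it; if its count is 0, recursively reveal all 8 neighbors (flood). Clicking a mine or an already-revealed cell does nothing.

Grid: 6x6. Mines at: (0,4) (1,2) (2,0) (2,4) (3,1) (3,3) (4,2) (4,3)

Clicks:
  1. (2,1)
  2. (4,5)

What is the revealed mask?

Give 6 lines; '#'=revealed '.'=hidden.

Answer: ......
......
.#....
....##
....##
....##

Derivation:
Click 1 (2,1) count=3: revealed 1 new [(2,1)] -> total=1
Click 2 (4,5) count=0: revealed 6 new [(3,4) (3,5) (4,4) (4,5) (5,4) (5,5)] -> total=7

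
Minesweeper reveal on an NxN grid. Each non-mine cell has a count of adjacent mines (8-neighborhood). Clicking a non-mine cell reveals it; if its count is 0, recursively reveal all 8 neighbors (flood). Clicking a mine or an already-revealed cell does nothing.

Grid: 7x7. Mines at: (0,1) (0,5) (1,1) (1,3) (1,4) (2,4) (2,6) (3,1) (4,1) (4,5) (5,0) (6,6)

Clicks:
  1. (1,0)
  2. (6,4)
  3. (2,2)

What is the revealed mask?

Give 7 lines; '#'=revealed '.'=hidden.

Click 1 (1,0) count=2: revealed 1 new [(1,0)] -> total=1
Click 2 (6,4) count=0: revealed 16 new [(3,2) (3,3) (3,4) (4,2) (4,3) (4,4) (5,1) (5,2) (5,3) (5,4) (5,5) (6,1) (6,2) (6,3) (6,4) (6,5)] -> total=17
Click 3 (2,2) count=3: revealed 1 new [(2,2)] -> total=18

Answer: .......
#......
..#....
..###..
..###..
.#####.
.#####.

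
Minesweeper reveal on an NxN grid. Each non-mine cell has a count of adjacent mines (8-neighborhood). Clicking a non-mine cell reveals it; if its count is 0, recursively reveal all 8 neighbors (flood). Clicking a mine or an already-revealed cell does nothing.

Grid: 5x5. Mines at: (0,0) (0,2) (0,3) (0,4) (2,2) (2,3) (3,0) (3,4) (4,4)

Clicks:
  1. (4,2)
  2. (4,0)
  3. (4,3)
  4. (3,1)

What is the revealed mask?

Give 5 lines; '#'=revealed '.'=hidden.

Click 1 (4,2) count=0: revealed 6 new [(3,1) (3,2) (3,3) (4,1) (4,2) (4,3)] -> total=6
Click 2 (4,0) count=1: revealed 1 new [(4,0)] -> total=7
Click 3 (4,3) count=2: revealed 0 new [(none)] -> total=7
Click 4 (3,1) count=2: revealed 0 new [(none)] -> total=7

Answer: .....
.....
.....
.###.
####.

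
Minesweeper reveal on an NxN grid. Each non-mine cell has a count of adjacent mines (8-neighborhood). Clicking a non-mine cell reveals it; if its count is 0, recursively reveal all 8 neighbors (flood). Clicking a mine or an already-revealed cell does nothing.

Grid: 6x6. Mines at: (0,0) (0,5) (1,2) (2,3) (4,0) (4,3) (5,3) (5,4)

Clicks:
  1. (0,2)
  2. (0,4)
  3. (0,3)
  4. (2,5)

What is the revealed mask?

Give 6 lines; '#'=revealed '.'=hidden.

Answer: ..###.
....##
....##
....##
....##
......

Derivation:
Click 1 (0,2) count=1: revealed 1 new [(0,2)] -> total=1
Click 2 (0,4) count=1: revealed 1 new [(0,4)] -> total=2
Click 3 (0,3) count=1: revealed 1 new [(0,3)] -> total=3
Click 4 (2,5) count=0: revealed 8 new [(1,4) (1,5) (2,4) (2,5) (3,4) (3,5) (4,4) (4,5)] -> total=11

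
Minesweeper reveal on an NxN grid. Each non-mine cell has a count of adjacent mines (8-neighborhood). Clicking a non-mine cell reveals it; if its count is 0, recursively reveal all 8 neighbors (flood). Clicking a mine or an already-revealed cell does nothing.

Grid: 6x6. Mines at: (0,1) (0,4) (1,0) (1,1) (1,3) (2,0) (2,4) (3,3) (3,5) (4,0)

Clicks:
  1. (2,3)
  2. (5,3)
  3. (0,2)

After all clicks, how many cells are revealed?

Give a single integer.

Click 1 (2,3) count=3: revealed 1 new [(2,3)] -> total=1
Click 2 (5,3) count=0: revealed 10 new [(4,1) (4,2) (4,3) (4,4) (4,5) (5,1) (5,2) (5,3) (5,4) (5,5)] -> total=11
Click 3 (0,2) count=3: revealed 1 new [(0,2)] -> total=12

Answer: 12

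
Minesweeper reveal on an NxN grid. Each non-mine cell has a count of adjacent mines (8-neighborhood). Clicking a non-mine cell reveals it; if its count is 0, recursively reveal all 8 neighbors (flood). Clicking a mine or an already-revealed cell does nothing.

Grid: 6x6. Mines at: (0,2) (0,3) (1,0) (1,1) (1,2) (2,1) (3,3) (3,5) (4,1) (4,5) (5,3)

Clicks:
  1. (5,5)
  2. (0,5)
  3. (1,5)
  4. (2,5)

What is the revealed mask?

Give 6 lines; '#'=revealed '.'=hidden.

Answer: ....##
....##
....##
......
......
.....#

Derivation:
Click 1 (5,5) count=1: revealed 1 new [(5,5)] -> total=1
Click 2 (0,5) count=0: revealed 6 new [(0,4) (0,5) (1,4) (1,5) (2,4) (2,5)] -> total=7
Click 3 (1,5) count=0: revealed 0 new [(none)] -> total=7
Click 4 (2,5) count=1: revealed 0 new [(none)] -> total=7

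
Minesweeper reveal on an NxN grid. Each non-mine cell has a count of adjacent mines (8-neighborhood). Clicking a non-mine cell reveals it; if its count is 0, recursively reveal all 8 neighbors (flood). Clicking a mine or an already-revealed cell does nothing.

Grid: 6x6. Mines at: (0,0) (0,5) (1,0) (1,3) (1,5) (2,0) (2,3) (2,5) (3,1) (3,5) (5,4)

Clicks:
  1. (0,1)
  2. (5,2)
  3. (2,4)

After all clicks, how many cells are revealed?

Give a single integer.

Answer: 10

Derivation:
Click 1 (0,1) count=2: revealed 1 new [(0,1)] -> total=1
Click 2 (5,2) count=0: revealed 8 new [(4,0) (4,1) (4,2) (4,3) (5,0) (5,1) (5,2) (5,3)] -> total=9
Click 3 (2,4) count=5: revealed 1 new [(2,4)] -> total=10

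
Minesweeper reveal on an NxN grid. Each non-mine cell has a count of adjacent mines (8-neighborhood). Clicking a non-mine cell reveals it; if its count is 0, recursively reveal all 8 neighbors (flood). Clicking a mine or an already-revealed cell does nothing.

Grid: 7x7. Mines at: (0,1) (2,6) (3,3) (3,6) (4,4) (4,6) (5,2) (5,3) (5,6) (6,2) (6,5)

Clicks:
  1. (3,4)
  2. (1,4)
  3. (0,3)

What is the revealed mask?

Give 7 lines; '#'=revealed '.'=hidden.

Answer: ..#####
..#####
..####.
....#..
.......
.......
.......

Derivation:
Click 1 (3,4) count=2: revealed 1 new [(3,4)] -> total=1
Click 2 (1,4) count=0: revealed 14 new [(0,2) (0,3) (0,4) (0,5) (0,6) (1,2) (1,3) (1,4) (1,5) (1,6) (2,2) (2,3) (2,4) (2,5)] -> total=15
Click 3 (0,3) count=0: revealed 0 new [(none)] -> total=15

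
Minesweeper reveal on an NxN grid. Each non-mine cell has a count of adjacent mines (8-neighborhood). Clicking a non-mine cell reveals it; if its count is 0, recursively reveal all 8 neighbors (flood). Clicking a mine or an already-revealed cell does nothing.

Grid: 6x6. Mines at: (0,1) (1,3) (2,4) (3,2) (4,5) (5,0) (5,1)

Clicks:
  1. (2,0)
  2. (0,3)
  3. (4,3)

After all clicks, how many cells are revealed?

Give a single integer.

Answer: 10

Derivation:
Click 1 (2,0) count=0: revealed 8 new [(1,0) (1,1) (2,0) (2,1) (3,0) (3,1) (4,0) (4,1)] -> total=8
Click 2 (0,3) count=1: revealed 1 new [(0,3)] -> total=9
Click 3 (4,3) count=1: revealed 1 new [(4,3)] -> total=10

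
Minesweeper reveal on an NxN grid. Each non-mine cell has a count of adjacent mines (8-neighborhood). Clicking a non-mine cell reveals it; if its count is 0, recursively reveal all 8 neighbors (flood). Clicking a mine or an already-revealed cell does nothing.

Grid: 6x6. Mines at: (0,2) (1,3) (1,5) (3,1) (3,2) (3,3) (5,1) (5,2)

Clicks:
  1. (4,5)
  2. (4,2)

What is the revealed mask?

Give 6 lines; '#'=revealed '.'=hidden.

Answer: ......
......
....##
....##
..####
...###

Derivation:
Click 1 (4,5) count=0: revealed 10 new [(2,4) (2,5) (3,4) (3,5) (4,3) (4,4) (4,5) (5,3) (5,4) (5,5)] -> total=10
Click 2 (4,2) count=5: revealed 1 new [(4,2)] -> total=11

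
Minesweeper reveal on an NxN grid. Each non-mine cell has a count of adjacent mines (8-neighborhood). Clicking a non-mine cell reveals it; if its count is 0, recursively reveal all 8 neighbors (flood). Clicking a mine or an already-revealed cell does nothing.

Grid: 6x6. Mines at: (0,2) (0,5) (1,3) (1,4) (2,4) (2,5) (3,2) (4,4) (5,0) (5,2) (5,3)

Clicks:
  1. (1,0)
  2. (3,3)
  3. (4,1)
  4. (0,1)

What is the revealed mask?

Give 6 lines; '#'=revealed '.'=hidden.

Answer: ##....
##....
##....
##.#..
##....
......

Derivation:
Click 1 (1,0) count=0: revealed 10 new [(0,0) (0,1) (1,0) (1,1) (2,0) (2,1) (3,0) (3,1) (4,0) (4,1)] -> total=10
Click 2 (3,3) count=3: revealed 1 new [(3,3)] -> total=11
Click 3 (4,1) count=3: revealed 0 new [(none)] -> total=11
Click 4 (0,1) count=1: revealed 0 new [(none)] -> total=11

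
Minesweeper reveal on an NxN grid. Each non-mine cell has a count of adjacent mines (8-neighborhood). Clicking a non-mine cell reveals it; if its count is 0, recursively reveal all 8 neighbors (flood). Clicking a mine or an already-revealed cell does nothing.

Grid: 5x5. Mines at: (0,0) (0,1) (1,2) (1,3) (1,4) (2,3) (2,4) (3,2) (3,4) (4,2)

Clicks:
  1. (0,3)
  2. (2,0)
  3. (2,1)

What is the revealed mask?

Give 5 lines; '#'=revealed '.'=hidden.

Click 1 (0,3) count=3: revealed 1 new [(0,3)] -> total=1
Click 2 (2,0) count=0: revealed 8 new [(1,0) (1,1) (2,0) (2,1) (3,0) (3,1) (4,0) (4,1)] -> total=9
Click 3 (2,1) count=2: revealed 0 new [(none)] -> total=9

Answer: ...#.
##...
##...
##...
##...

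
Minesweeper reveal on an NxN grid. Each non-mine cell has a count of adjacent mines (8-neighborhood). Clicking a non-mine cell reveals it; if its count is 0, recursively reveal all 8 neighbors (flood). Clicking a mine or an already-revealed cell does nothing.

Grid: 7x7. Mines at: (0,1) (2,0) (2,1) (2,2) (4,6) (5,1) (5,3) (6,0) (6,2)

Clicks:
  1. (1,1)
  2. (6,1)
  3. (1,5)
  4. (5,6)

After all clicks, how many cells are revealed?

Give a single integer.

Answer: 24

Derivation:
Click 1 (1,1) count=4: revealed 1 new [(1,1)] -> total=1
Click 2 (6,1) count=3: revealed 1 new [(6,1)] -> total=2
Click 3 (1,5) count=0: revealed 21 new [(0,2) (0,3) (0,4) (0,5) (0,6) (1,2) (1,3) (1,4) (1,5) (1,6) (2,3) (2,4) (2,5) (2,6) (3,3) (3,4) (3,5) (3,6) (4,3) (4,4) (4,5)] -> total=23
Click 4 (5,6) count=1: revealed 1 new [(5,6)] -> total=24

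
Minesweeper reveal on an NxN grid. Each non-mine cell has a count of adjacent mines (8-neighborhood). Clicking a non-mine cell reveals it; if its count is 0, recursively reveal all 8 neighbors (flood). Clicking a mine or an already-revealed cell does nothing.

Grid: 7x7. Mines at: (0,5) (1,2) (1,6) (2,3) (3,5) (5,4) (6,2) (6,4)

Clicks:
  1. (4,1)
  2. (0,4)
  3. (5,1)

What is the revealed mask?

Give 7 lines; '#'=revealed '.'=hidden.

Click 1 (4,1) count=0: revealed 21 new [(0,0) (0,1) (1,0) (1,1) (2,0) (2,1) (2,2) (3,0) (3,1) (3,2) (3,3) (4,0) (4,1) (4,2) (4,3) (5,0) (5,1) (5,2) (5,3) (6,0) (6,1)] -> total=21
Click 2 (0,4) count=1: revealed 1 new [(0,4)] -> total=22
Click 3 (5,1) count=1: revealed 0 new [(none)] -> total=22

Answer: ##..#..
##.....
###....
####...
####...
####...
##.....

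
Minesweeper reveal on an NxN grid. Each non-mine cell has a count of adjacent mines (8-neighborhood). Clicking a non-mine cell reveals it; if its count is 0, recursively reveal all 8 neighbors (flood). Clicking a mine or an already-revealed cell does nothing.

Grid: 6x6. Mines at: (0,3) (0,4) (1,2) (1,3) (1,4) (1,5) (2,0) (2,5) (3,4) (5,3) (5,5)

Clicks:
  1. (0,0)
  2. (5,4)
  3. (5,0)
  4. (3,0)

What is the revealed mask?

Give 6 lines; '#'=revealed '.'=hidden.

Click 1 (0,0) count=0: revealed 4 new [(0,0) (0,1) (1,0) (1,1)] -> total=4
Click 2 (5,4) count=2: revealed 1 new [(5,4)] -> total=5
Click 3 (5,0) count=0: revealed 14 new [(2,1) (2,2) (2,3) (3,0) (3,1) (3,2) (3,3) (4,0) (4,1) (4,2) (4,3) (5,0) (5,1) (5,2)] -> total=19
Click 4 (3,0) count=1: revealed 0 new [(none)] -> total=19

Answer: ##....
##....
.###..
####..
####..
###.#.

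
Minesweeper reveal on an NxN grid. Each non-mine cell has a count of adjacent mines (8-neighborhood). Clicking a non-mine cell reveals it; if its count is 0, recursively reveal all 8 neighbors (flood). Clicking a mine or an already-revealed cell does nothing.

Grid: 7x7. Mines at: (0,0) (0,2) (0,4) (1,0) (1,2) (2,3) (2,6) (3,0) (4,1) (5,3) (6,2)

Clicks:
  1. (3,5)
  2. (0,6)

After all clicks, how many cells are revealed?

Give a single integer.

Answer: 5

Derivation:
Click 1 (3,5) count=1: revealed 1 new [(3,5)] -> total=1
Click 2 (0,6) count=0: revealed 4 new [(0,5) (0,6) (1,5) (1,6)] -> total=5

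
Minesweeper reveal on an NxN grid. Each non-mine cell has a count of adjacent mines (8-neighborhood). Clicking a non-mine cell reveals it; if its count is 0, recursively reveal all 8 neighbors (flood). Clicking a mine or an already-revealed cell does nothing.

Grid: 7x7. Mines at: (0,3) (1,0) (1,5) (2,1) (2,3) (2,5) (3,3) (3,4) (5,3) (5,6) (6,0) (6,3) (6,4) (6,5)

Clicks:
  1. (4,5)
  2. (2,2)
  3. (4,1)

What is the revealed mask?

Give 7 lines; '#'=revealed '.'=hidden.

Click 1 (4,5) count=2: revealed 1 new [(4,5)] -> total=1
Click 2 (2,2) count=3: revealed 1 new [(2,2)] -> total=2
Click 3 (4,1) count=0: revealed 9 new [(3,0) (3,1) (3,2) (4,0) (4,1) (4,2) (5,0) (5,1) (5,2)] -> total=11

Answer: .......
.......
..#....
###....
###..#.
###....
.......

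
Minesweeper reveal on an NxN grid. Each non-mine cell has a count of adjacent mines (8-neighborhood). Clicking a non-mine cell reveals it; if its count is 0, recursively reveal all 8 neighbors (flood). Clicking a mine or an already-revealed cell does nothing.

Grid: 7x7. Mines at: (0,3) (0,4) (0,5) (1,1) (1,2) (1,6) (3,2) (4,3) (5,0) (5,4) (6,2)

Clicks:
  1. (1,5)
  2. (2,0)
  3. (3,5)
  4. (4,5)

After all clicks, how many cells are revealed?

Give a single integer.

Answer: 19

Derivation:
Click 1 (1,5) count=3: revealed 1 new [(1,5)] -> total=1
Click 2 (2,0) count=1: revealed 1 new [(2,0)] -> total=2
Click 3 (3,5) count=0: revealed 17 new [(1,3) (1,4) (2,3) (2,4) (2,5) (2,6) (3,3) (3,4) (3,5) (3,6) (4,4) (4,5) (4,6) (5,5) (5,6) (6,5) (6,6)] -> total=19
Click 4 (4,5) count=1: revealed 0 new [(none)] -> total=19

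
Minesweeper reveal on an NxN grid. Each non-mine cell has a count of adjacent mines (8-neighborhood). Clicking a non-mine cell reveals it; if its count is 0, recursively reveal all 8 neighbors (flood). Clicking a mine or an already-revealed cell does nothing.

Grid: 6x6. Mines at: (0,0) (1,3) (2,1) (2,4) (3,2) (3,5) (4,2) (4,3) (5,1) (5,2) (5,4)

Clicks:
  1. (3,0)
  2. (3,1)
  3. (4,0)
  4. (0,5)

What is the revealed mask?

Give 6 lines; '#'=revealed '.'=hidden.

Answer: ....##
....##
......
##....
#.....
......

Derivation:
Click 1 (3,0) count=1: revealed 1 new [(3,0)] -> total=1
Click 2 (3,1) count=3: revealed 1 new [(3,1)] -> total=2
Click 3 (4,0) count=1: revealed 1 new [(4,0)] -> total=3
Click 4 (0,5) count=0: revealed 4 new [(0,4) (0,5) (1,4) (1,5)] -> total=7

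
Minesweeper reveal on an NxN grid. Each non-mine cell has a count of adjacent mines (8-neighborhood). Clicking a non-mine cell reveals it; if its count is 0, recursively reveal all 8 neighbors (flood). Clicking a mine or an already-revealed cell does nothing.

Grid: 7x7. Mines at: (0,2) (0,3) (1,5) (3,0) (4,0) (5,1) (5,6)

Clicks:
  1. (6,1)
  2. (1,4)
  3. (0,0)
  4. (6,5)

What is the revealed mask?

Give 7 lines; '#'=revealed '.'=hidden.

Click 1 (6,1) count=1: revealed 1 new [(6,1)] -> total=1
Click 2 (1,4) count=2: revealed 1 new [(1,4)] -> total=2
Click 3 (0,0) count=0: revealed 6 new [(0,0) (0,1) (1,0) (1,1) (2,0) (2,1)] -> total=8
Click 4 (6,5) count=1: revealed 1 new [(6,5)] -> total=9

Answer: ##.....
##..#..
##.....
.......
.......
.......
.#...#.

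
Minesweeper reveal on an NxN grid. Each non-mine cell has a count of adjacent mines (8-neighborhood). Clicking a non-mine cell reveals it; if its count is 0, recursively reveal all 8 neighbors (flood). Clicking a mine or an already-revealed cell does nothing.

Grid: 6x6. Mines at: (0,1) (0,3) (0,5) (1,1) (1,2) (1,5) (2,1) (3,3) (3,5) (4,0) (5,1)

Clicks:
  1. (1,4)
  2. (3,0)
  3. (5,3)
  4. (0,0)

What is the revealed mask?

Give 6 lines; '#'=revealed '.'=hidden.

Click 1 (1,4) count=3: revealed 1 new [(1,4)] -> total=1
Click 2 (3,0) count=2: revealed 1 new [(3,0)] -> total=2
Click 3 (5,3) count=0: revealed 8 new [(4,2) (4,3) (4,4) (4,5) (5,2) (5,3) (5,4) (5,5)] -> total=10
Click 4 (0,0) count=2: revealed 1 new [(0,0)] -> total=11

Answer: #.....
....#.
......
#.....
..####
..####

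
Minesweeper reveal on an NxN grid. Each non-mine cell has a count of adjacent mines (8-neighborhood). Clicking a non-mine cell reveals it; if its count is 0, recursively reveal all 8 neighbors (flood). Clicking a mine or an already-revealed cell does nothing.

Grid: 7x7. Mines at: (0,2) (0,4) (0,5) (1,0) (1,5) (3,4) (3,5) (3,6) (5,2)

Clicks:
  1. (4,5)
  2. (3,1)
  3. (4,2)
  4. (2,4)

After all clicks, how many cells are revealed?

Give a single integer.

Click 1 (4,5) count=3: revealed 1 new [(4,5)] -> total=1
Click 2 (3,1) count=0: revealed 19 new [(1,1) (1,2) (1,3) (2,0) (2,1) (2,2) (2,3) (3,0) (3,1) (3,2) (3,3) (4,0) (4,1) (4,2) (4,3) (5,0) (5,1) (6,0) (6,1)] -> total=20
Click 3 (4,2) count=1: revealed 0 new [(none)] -> total=20
Click 4 (2,4) count=3: revealed 1 new [(2,4)] -> total=21

Answer: 21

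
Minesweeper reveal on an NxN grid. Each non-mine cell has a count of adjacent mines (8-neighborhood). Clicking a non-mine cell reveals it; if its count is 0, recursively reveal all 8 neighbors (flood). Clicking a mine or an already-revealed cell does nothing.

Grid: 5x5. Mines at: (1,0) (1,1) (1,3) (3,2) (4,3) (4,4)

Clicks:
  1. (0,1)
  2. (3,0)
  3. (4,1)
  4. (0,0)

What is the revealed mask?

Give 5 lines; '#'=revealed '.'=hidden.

Click 1 (0,1) count=2: revealed 1 new [(0,1)] -> total=1
Click 2 (3,0) count=0: revealed 6 new [(2,0) (2,1) (3,0) (3,1) (4,0) (4,1)] -> total=7
Click 3 (4,1) count=1: revealed 0 new [(none)] -> total=7
Click 4 (0,0) count=2: revealed 1 new [(0,0)] -> total=8

Answer: ##...
.....
##...
##...
##...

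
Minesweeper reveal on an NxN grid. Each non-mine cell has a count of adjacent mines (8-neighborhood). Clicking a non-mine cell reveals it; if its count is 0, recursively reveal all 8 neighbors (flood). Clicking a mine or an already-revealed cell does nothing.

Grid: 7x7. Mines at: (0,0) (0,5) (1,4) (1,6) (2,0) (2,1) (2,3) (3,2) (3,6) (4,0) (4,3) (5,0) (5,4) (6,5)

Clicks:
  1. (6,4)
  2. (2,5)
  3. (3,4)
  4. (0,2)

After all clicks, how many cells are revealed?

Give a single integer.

Click 1 (6,4) count=2: revealed 1 new [(6,4)] -> total=1
Click 2 (2,5) count=3: revealed 1 new [(2,5)] -> total=2
Click 3 (3,4) count=2: revealed 1 new [(3,4)] -> total=3
Click 4 (0,2) count=0: revealed 6 new [(0,1) (0,2) (0,3) (1,1) (1,2) (1,3)] -> total=9

Answer: 9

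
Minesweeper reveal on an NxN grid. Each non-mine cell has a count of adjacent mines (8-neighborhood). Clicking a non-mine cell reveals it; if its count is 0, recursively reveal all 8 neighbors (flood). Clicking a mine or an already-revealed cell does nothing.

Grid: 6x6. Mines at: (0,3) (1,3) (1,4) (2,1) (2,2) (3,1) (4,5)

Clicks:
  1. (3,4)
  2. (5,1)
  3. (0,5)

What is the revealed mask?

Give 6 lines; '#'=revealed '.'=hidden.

Click 1 (3,4) count=1: revealed 1 new [(3,4)] -> total=1
Click 2 (5,1) count=0: revealed 12 new [(3,2) (3,3) (4,0) (4,1) (4,2) (4,3) (4,4) (5,0) (5,1) (5,2) (5,3) (5,4)] -> total=13
Click 3 (0,5) count=1: revealed 1 new [(0,5)] -> total=14

Answer: .....#
......
......
..###.
#####.
#####.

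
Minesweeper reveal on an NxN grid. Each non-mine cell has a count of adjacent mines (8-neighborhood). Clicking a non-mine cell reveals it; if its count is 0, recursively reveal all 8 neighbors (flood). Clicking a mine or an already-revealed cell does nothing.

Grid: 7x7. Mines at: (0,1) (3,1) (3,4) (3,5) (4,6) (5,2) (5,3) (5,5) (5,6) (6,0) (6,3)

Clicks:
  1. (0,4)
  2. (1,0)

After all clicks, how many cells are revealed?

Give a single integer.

Answer: 16

Derivation:
Click 1 (0,4) count=0: revealed 15 new [(0,2) (0,3) (0,4) (0,5) (0,6) (1,2) (1,3) (1,4) (1,5) (1,6) (2,2) (2,3) (2,4) (2,5) (2,6)] -> total=15
Click 2 (1,0) count=1: revealed 1 new [(1,0)] -> total=16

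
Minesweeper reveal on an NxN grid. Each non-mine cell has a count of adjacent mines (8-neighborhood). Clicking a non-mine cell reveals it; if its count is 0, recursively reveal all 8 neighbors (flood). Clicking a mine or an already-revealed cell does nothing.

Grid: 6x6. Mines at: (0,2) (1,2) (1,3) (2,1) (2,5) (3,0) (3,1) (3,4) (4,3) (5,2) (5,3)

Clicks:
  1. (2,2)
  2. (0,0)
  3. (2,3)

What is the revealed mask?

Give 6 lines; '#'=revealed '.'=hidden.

Answer: ##....
##....
..##..
......
......
......

Derivation:
Click 1 (2,2) count=4: revealed 1 new [(2,2)] -> total=1
Click 2 (0,0) count=0: revealed 4 new [(0,0) (0,1) (1,0) (1,1)] -> total=5
Click 3 (2,3) count=3: revealed 1 new [(2,3)] -> total=6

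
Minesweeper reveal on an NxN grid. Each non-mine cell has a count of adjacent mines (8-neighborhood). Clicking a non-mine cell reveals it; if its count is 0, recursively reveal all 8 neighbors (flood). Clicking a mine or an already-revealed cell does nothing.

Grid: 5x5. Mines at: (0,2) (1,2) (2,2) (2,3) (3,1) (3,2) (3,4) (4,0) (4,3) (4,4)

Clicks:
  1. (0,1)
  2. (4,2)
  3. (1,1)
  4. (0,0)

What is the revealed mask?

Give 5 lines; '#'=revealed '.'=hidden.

Answer: ##...
##...
##...
.....
..#..

Derivation:
Click 1 (0,1) count=2: revealed 1 new [(0,1)] -> total=1
Click 2 (4,2) count=3: revealed 1 new [(4,2)] -> total=2
Click 3 (1,1) count=3: revealed 1 new [(1,1)] -> total=3
Click 4 (0,0) count=0: revealed 4 new [(0,0) (1,0) (2,0) (2,1)] -> total=7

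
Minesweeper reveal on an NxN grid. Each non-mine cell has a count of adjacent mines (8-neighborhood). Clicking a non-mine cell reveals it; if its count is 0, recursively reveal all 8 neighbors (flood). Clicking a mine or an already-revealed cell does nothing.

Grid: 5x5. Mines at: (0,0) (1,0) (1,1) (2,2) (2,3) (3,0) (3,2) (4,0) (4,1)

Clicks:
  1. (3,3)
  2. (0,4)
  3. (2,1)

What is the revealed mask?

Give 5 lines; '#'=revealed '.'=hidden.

Answer: ..###
..###
.#...
...#.
.....

Derivation:
Click 1 (3,3) count=3: revealed 1 new [(3,3)] -> total=1
Click 2 (0,4) count=0: revealed 6 new [(0,2) (0,3) (0,4) (1,2) (1,3) (1,4)] -> total=7
Click 3 (2,1) count=5: revealed 1 new [(2,1)] -> total=8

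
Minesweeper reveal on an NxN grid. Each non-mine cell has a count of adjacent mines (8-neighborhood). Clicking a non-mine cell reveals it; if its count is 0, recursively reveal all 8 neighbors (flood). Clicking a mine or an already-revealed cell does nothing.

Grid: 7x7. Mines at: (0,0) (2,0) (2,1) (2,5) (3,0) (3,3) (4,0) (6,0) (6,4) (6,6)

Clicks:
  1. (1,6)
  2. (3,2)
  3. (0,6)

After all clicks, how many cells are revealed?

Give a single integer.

Click 1 (1,6) count=1: revealed 1 new [(1,6)] -> total=1
Click 2 (3,2) count=2: revealed 1 new [(3,2)] -> total=2
Click 3 (0,6) count=0: revealed 14 new [(0,1) (0,2) (0,3) (0,4) (0,5) (0,6) (1,1) (1,2) (1,3) (1,4) (1,5) (2,2) (2,3) (2,4)] -> total=16

Answer: 16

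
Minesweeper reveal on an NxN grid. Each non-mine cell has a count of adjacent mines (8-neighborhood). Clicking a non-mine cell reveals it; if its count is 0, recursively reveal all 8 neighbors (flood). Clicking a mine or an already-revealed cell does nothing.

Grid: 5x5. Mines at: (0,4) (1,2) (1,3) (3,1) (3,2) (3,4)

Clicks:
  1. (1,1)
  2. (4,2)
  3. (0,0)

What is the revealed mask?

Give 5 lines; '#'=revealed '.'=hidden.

Click 1 (1,1) count=1: revealed 1 new [(1,1)] -> total=1
Click 2 (4,2) count=2: revealed 1 new [(4,2)] -> total=2
Click 3 (0,0) count=0: revealed 5 new [(0,0) (0,1) (1,0) (2,0) (2,1)] -> total=7

Answer: ##...
##...
##...
.....
..#..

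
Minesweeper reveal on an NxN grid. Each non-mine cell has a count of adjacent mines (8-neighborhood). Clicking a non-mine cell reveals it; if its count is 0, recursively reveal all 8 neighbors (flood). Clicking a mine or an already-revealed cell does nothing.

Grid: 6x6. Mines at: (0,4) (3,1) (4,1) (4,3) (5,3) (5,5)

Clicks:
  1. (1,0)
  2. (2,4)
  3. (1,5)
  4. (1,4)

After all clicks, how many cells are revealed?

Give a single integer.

Answer: 22

Derivation:
Click 1 (1,0) count=0: revealed 22 new [(0,0) (0,1) (0,2) (0,3) (1,0) (1,1) (1,2) (1,3) (1,4) (1,5) (2,0) (2,1) (2,2) (2,3) (2,4) (2,5) (3,2) (3,3) (3,4) (3,5) (4,4) (4,5)] -> total=22
Click 2 (2,4) count=0: revealed 0 new [(none)] -> total=22
Click 3 (1,5) count=1: revealed 0 new [(none)] -> total=22
Click 4 (1,4) count=1: revealed 0 new [(none)] -> total=22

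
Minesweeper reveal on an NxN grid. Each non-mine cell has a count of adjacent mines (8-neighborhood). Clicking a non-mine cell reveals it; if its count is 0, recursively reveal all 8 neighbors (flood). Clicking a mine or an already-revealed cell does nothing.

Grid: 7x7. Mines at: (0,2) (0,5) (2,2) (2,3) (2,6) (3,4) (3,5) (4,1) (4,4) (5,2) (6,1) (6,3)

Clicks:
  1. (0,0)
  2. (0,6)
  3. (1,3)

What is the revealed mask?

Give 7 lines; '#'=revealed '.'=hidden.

Answer: ##....#
##.#...
##.....
##.....
.......
.......
.......

Derivation:
Click 1 (0,0) count=0: revealed 8 new [(0,0) (0,1) (1,0) (1,1) (2,0) (2,1) (3,0) (3,1)] -> total=8
Click 2 (0,6) count=1: revealed 1 new [(0,6)] -> total=9
Click 3 (1,3) count=3: revealed 1 new [(1,3)] -> total=10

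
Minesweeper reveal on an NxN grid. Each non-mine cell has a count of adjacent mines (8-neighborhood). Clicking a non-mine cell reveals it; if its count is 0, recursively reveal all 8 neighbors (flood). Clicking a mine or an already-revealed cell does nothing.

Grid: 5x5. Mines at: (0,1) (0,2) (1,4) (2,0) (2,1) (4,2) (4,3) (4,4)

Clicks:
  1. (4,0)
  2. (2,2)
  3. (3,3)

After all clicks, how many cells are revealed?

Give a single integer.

Click 1 (4,0) count=0: revealed 4 new [(3,0) (3,1) (4,0) (4,1)] -> total=4
Click 2 (2,2) count=1: revealed 1 new [(2,2)] -> total=5
Click 3 (3,3) count=3: revealed 1 new [(3,3)] -> total=6

Answer: 6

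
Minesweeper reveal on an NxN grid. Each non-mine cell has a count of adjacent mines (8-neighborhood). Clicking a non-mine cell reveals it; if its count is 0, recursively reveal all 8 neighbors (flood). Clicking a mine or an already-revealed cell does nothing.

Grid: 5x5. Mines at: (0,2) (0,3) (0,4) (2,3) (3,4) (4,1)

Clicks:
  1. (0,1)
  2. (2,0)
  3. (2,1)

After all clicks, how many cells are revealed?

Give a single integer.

Click 1 (0,1) count=1: revealed 1 new [(0,1)] -> total=1
Click 2 (2,0) count=0: revealed 10 new [(0,0) (1,0) (1,1) (1,2) (2,0) (2,1) (2,2) (3,0) (3,1) (3,2)] -> total=11
Click 3 (2,1) count=0: revealed 0 new [(none)] -> total=11

Answer: 11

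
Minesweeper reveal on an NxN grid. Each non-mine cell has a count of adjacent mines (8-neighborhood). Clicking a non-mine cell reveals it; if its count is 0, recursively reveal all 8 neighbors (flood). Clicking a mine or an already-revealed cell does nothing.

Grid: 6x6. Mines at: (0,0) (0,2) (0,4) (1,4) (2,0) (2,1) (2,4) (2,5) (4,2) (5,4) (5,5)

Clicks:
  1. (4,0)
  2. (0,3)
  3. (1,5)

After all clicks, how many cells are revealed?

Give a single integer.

Click 1 (4,0) count=0: revealed 6 new [(3,0) (3,1) (4,0) (4,1) (5,0) (5,1)] -> total=6
Click 2 (0,3) count=3: revealed 1 new [(0,3)] -> total=7
Click 3 (1,5) count=4: revealed 1 new [(1,5)] -> total=8

Answer: 8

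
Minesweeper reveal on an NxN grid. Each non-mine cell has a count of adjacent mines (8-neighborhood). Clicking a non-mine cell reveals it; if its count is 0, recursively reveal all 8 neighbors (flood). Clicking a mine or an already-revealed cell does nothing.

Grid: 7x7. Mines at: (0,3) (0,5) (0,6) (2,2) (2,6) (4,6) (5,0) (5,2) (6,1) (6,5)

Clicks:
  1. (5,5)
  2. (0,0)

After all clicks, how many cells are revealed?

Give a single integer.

Click 1 (5,5) count=2: revealed 1 new [(5,5)] -> total=1
Click 2 (0,0) count=0: revealed 12 new [(0,0) (0,1) (0,2) (1,0) (1,1) (1,2) (2,0) (2,1) (3,0) (3,1) (4,0) (4,1)] -> total=13

Answer: 13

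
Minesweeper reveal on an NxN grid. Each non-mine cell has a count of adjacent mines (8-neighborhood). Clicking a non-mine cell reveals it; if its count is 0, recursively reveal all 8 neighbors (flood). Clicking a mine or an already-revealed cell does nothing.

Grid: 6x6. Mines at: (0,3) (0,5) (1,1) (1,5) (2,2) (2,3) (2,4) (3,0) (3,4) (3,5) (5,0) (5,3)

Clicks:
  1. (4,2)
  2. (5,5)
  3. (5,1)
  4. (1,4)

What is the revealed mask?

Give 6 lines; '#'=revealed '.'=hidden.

Answer: ......
....#.
......
......
..#.##
.#..##

Derivation:
Click 1 (4,2) count=1: revealed 1 new [(4,2)] -> total=1
Click 2 (5,5) count=0: revealed 4 new [(4,4) (4,5) (5,4) (5,5)] -> total=5
Click 3 (5,1) count=1: revealed 1 new [(5,1)] -> total=6
Click 4 (1,4) count=5: revealed 1 new [(1,4)] -> total=7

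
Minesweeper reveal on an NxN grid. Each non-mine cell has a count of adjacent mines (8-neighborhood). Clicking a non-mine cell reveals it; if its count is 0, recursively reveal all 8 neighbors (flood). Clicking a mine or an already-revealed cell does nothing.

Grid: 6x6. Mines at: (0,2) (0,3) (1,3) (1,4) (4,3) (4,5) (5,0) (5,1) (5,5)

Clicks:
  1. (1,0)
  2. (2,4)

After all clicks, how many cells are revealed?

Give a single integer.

Answer: 15

Derivation:
Click 1 (1,0) count=0: revealed 14 new [(0,0) (0,1) (1,0) (1,1) (1,2) (2,0) (2,1) (2,2) (3,0) (3,1) (3,2) (4,0) (4,1) (4,2)] -> total=14
Click 2 (2,4) count=2: revealed 1 new [(2,4)] -> total=15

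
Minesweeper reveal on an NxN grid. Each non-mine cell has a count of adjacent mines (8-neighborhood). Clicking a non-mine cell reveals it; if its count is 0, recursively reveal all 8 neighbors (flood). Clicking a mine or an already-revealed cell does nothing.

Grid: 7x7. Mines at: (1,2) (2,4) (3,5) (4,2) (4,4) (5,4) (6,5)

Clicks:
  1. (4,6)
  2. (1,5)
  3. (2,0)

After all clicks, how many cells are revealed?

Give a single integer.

Answer: 20

Derivation:
Click 1 (4,6) count=1: revealed 1 new [(4,6)] -> total=1
Click 2 (1,5) count=1: revealed 1 new [(1,5)] -> total=2
Click 3 (2,0) count=0: revealed 18 new [(0,0) (0,1) (1,0) (1,1) (2,0) (2,1) (3,0) (3,1) (4,0) (4,1) (5,0) (5,1) (5,2) (5,3) (6,0) (6,1) (6,2) (6,3)] -> total=20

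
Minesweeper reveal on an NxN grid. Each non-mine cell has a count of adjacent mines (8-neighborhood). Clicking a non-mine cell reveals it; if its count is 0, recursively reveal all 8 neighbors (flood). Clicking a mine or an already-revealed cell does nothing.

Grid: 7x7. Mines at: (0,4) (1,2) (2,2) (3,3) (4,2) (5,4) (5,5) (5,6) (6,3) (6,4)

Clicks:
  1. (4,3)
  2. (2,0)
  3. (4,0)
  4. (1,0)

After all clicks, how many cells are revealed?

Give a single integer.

Answer: 17

Derivation:
Click 1 (4,3) count=3: revealed 1 new [(4,3)] -> total=1
Click 2 (2,0) count=0: revealed 16 new [(0,0) (0,1) (1,0) (1,1) (2,0) (2,1) (3,0) (3,1) (4,0) (4,1) (5,0) (5,1) (5,2) (6,0) (6,1) (6,2)] -> total=17
Click 3 (4,0) count=0: revealed 0 new [(none)] -> total=17
Click 4 (1,0) count=0: revealed 0 new [(none)] -> total=17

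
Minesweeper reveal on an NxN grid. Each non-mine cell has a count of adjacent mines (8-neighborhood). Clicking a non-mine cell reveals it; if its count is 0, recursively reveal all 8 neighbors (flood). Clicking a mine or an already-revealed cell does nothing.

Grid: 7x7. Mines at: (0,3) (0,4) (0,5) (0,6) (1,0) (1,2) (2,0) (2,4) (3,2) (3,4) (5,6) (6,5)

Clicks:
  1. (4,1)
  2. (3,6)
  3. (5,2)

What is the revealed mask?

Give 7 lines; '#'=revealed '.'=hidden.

Click 1 (4,1) count=1: revealed 1 new [(4,1)] -> total=1
Click 2 (3,6) count=0: revealed 8 new [(1,5) (1,6) (2,5) (2,6) (3,5) (3,6) (4,5) (4,6)] -> total=9
Click 3 (5,2) count=0: revealed 16 new [(3,0) (3,1) (4,0) (4,2) (4,3) (4,4) (5,0) (5,1) (5,2) (5,3) (5,4) (6,0) (6,1) (6,2) (6,3) (6,4)] -> total=25

Answer: .......
.....##
.....##
##...##
#######
#####..
#####..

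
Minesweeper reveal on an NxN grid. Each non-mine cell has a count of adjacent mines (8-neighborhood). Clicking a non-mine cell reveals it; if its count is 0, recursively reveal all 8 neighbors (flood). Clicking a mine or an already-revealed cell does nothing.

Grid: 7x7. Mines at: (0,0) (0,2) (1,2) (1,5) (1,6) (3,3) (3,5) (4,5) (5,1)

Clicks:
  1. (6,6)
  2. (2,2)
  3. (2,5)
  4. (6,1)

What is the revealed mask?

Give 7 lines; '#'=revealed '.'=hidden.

Click 1 (6,6) count=0: revealed 13 new [(4,2) (4,3) (4,4) (5,2) (5,3) (5,4) (5,5) (5,6) (6,2) (6,3) (6,4) (6,5) (6,6)] -> total=13
Click 2 (2,2) count=2: revealed 1 new [(2,2)] -> total=14
Click 3 (2,5) count=3: revealed 1 new [(2,5)] -> total=15
Click 4 (6,1) count=1: revealed 1 new [(6,1)] -> total=16

Answer: .......
.......
..#..#.
.......
..###..
..#####
.######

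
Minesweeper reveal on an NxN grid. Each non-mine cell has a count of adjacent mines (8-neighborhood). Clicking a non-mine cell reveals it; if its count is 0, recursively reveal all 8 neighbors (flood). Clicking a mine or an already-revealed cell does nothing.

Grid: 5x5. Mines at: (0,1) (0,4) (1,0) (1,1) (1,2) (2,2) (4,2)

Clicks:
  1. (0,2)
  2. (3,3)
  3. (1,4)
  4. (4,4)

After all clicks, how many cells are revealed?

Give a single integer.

Click 1 (0,2) count=3: revealed 1 new [(0,2)] -> total=1
Click 2 (3,3) count=2: revealed 1 new [(3,3)] -> total=2
Click 3 (1,4) count=1: revealed 1 new [(1,4)] -> total=3
Click 4 (4,4) count=0: revealed 6 new [(1,3) (2,3) (2,4) (3,4) (4,3) (4,4)] -> total=9

Answer: 9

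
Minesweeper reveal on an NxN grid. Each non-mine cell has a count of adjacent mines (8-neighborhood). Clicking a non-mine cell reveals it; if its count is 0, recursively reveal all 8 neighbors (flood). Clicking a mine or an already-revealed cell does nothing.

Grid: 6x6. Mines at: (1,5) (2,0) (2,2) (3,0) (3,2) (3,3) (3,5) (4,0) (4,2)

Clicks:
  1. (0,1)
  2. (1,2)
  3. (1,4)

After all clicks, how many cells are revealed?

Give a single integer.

Answer: 10

Derivation:
Click 1 (0,1) count=0: revealed 10 new [(0,0) (0,1) (0,2) (0,3) (0,4) (1,0) (1,1) (1,2) (1,3) (1,4)] -> total=10
Click 2 (1,2) count=1: revealed 0 new [(none)] -> total=10
Click 3 (1,4) count=1: revealed 0 new [(none)] -> total=10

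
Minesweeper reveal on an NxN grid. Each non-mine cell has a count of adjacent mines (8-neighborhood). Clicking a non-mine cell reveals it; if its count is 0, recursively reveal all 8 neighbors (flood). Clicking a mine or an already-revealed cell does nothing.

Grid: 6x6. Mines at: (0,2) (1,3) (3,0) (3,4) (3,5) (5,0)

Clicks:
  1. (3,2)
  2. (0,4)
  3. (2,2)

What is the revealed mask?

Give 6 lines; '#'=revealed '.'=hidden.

Click 1 (3,2) count=0: revealed 16 new [(2,1) (2,2) (2,3) (3,1) (3,2) (3,3) (4,1) (4,2) (4,3) (4,4) (4,5) (5,1) (5,2) (5,3) (5,4) (5,5)] -> total=16
Click 2 (0,4) count=1: revealed 1 new [(0,4)] -> total=17
Click 3 (2,2) count=1: revealed 0 new [(none)] -> total=17

Answer: ....#.
......
.###..
.###..
.#####
.#####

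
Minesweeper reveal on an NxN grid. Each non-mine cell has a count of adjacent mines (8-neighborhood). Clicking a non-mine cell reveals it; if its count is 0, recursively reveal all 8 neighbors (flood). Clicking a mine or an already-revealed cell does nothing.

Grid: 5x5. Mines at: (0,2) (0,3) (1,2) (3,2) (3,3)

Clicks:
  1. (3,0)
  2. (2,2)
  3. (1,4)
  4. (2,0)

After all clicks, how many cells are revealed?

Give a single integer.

Answer: 12

Derivation:
Click 1 (3,0) count=0: revealed 10 new [(0,0) (0,1) (1,0) (1,1) (2,0) (2,1) (3,0) (3,1) (4,0) (4,1)] -> total=10
Click 2 (2,2) count=3: revealed 1 new [(2,2)] -> total=11
Click 3 (1,4) count=1: revealed 1 new [(1,4)] -> total=12
Click 4 (2,0) count=0: revealed 0 new [(none)] -> total=12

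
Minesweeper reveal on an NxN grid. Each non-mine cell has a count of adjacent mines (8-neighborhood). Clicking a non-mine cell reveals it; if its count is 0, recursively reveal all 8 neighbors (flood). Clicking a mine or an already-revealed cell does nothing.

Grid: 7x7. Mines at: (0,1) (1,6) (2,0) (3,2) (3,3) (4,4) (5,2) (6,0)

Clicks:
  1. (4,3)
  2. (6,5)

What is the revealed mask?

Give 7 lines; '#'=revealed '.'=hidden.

Answer: .......
.......
.....##
.....##
...#.##
...####
...####

Derivation:
Click 1 (4,3) count=4: revealed 1 new [(4,3)] -> total=1
Click 2 (6,5) count=0: revealed 14 new [(2,5) (2,6) (3,5) (3,6) (4,5) (4,6) (5,3) (5,4) (5,5) (5,6) (6,3) (6,4) (6,5) (6,6)] -> total=15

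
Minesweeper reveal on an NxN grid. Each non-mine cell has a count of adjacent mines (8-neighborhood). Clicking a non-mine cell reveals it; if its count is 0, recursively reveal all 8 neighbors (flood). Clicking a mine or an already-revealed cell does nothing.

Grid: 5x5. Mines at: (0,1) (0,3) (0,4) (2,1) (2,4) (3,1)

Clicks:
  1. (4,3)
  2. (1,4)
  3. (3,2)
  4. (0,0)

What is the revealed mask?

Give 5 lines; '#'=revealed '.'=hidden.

Click 1 (4,3) count=0: revealed 6 new [(3,2) (3,3) (3,4) (4,2) (4,3) (4,4)] -> total=6
Click 2 (1,4) count=3: revealed 1 new [(1,4)] -> total=7
Click 3 (3,2) count=2: revealed 0 new [(none)] -> total=7
Click 4 (0,0) count=1: revealed 1 new [(0,0)] -> total=8

Answer: #....
....#
.....
..###
..###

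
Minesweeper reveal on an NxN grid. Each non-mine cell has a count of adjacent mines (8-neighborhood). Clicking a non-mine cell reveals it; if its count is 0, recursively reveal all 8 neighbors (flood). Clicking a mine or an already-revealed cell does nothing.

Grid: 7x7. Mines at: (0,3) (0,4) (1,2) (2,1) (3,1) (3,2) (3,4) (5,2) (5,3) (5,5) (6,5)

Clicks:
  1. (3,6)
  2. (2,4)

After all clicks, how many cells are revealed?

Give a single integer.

Click 1 (3,6) count=0: revealed 10 new [(0,5) (0,6) (1,5) (1,6) (2,5) (2,6) (3,5) (3,6) (4,5) (4,6)] -> total=10
Click 2 (2,4) count=1: revealed 1 new [(2,4)] -> total=11

Answer: 11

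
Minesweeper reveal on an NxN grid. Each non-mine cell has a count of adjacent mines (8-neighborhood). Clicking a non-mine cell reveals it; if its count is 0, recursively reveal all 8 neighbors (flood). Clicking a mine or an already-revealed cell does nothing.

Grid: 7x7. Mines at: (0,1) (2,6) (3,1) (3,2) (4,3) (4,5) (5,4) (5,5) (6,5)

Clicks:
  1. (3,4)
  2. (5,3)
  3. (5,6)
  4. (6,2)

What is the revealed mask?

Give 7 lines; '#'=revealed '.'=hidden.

Answer: .......
.......
.......
....#..
###....
####..#
####...

Derivation:
Click 1 (3,4) count=2: revealed 1 new [(3,4)] -> total=1
Click 2 (5,3) count=2: revealed 1 new [(5,3)] -> total=2
Click 3 (5,6) count=3: revealed 1 new [(5,6)] -> total=3
Click 4 (6,2) count=0: revealed 10 new [(4,0) (4,1) (4,2) (5,0) (5,1) (5,2) (6,0) (6,1) (6,2) (6,3)] -> total=13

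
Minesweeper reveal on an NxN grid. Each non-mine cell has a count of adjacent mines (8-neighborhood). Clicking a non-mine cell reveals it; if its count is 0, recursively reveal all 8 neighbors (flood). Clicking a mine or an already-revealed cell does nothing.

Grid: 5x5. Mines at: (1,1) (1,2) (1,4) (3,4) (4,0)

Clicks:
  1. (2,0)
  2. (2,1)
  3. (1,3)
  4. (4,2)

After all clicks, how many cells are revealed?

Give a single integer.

Answer: 11

Derivation:
Click 1 (2,0) count=1: revealed 1 new [(2,0)] -> total=1
Click 2 (2,1) count=2: revealed 1 new [(2,1)] -> total=2
Click 3 (1,3) count=2: revealed 1 new [(1,3)] -> total=3
Click 4 (4,2) count=0: revealed 8 new [(2,2) (2,3) (3,1) (3,2) (3,3) (4,1) (4,2) (4,3)] -> total=11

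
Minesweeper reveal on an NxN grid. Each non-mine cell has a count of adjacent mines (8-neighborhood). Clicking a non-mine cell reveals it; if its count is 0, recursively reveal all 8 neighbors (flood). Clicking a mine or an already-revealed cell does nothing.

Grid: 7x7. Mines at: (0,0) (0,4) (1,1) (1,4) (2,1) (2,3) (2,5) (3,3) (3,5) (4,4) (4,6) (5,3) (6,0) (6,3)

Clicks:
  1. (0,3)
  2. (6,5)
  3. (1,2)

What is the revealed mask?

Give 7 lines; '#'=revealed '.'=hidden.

Click 1 (0,3) count=2: revealed 1 new [(0,3)] -> total=1
Click 2 (6,5) count=0: revealed 6 new [(5,4) (5,5) (5,6) (6,4) (6,5) (6,6)] -> total=7
Click 3 (1,2) count=3: revealed 1 new [(1,2)] -> total=8

Answer: ...#...
..#....
.......
.......
.......
....###
....###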